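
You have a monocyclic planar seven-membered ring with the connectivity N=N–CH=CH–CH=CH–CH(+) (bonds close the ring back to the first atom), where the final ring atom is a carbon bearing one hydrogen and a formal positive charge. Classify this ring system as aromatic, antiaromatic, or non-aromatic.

Aromatic

All ring atoms are sp² and supply a p orbital to the ring (the double-bond atoms are sp², each contributing one p electron; each sp² =N– keeps its lone pair in-plane and puts one electron into the π system; the carbocation has an empty p orbital); the conjugation is uninterrupted.
Adding the contributions, 3 × 2 = 6 from the double-bond units + 0 from the CH(+) atom = 6.
Since 6 = 4·1 + 2, the ring meets the 4n+2 criterion.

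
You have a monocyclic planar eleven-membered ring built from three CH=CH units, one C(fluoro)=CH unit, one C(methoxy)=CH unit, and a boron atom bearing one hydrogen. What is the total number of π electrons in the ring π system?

The p orbitals form a continuous loop: the double-bond atoms are sp², each contributing one p electron; the boron has an empty p orbital. The ring is fully conjugated.
π-electron count: 5 × 2 = 10 from the double-bond units + 0 from the BH atom = 10.

10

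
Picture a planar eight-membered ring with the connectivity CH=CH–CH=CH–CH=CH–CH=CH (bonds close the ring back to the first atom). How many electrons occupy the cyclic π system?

Check conjugation: each doubly-bonded ring atom is sp² with one p-orbital electron — every position has a p orbital, so the cyclic π system is continuous.
Adding the contributions, 4 × 2 = 8 from the 4 double-bond units.

8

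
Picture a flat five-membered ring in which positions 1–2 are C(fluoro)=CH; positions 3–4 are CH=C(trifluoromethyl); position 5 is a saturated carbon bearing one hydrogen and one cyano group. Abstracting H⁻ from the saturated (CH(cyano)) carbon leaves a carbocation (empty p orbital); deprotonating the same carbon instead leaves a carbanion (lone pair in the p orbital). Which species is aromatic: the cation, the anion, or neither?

Once that carbon is sp², every ring atom has a p orbital and both ions are fully conjugated.
Cation: 2 × 2 + 0 = 4 π electrons → 4(1), antiaromatic.
Anion: 2 × 2 + 2 = 6 π electrons → 4(1)+2, aromatic.

The anion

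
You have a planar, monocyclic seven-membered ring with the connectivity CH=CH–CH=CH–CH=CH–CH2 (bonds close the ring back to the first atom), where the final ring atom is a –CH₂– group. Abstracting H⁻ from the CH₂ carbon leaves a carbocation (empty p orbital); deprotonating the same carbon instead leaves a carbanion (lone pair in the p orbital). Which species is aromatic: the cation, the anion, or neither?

In either ion the ring is fully conjugated: every atom, including the new sp² carbon, supplies a p orbital.
Cation: 3 × 2 + 0 = 6 π electrons → 4(1)+2, aromatic.
Anion: 3 × 2 + 2 = 8 π electrons → 4(2), antiaromatic.

The cation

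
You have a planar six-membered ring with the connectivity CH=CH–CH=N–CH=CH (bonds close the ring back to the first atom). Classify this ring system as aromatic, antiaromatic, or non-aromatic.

All ring atoms are sp² and supply a p orbital to the ring (every atom in a ring double bond is sp² and brings one electron to the p orbital; each =N– nitrogen is pyridine-type (lone pair in the sp² plane, one electron in the p orbital)); the conjugation is uninterrupted.
Adding the contributions, 3 × 2 = 6 from the 3 double-bond units.
6 = 4(1) + 2, which satisfies Hückel's 4n+2 rule.

Aromatic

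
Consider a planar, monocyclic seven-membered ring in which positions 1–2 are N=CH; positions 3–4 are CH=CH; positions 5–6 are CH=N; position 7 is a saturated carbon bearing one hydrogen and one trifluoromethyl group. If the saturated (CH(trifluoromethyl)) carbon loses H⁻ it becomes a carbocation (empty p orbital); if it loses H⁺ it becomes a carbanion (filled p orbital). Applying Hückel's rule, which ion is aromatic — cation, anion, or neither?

The cation

Once that carbon is sp², every ring atom has a p orbital and both ions are fully conjugated.
Cation: 3 × 2 + 0 = 6 π electrons → 4(1)+2, aromatic.
Anion: 3 × 2 + 2 = 8 π electrons → 4(2), antiaromatic.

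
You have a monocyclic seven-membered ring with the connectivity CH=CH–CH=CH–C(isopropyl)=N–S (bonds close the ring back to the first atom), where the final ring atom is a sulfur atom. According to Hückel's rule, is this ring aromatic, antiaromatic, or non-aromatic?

Antiaromatic

Check conjugation: each doubly-bonded ring atom is sp² with one p-orbital electron; each =N– nitrogen is pyridine-type (lone pair in the sp² plane, one electron in the p orbital); the sulfur donates one lone pair from its p orbital — every position has a p orbital, so the cyclic π system is continuous.
Tallying contributions gives 3 × 2 = 6 from the double-bond units + 2 from the S atom = 8.
A 4n π count (8, n = 2) in a planar conjugated ring means antiaromatic.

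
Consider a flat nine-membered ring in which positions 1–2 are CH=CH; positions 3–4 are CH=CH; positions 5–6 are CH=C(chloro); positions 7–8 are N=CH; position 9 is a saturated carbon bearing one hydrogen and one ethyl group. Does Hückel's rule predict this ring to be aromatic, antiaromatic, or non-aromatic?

The CH(ethyl) position has four σ bonds — that saturated carbon is sp³ and has no p orbital in the ring π system — so the cyclic conjugation is interrupted.
Without a continuous loop of overlapping p orbitals the Hückel electron count never comes into play.

Non-aromatic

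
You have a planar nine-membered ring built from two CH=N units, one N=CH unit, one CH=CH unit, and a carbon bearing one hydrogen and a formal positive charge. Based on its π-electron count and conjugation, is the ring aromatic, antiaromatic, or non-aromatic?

Antiaromatic

Check conjugation: the double-bond atoms are sp², each contributing one p electron; the doubly-bonded nitrogens are pyridine-type — their lone pairs lie in the ring plane, leaving one electron in the p orbital; the carbocation has an empty p orbital — every position has a p orbital, so the cyclic π system is continuous.
Tallying contributions gives 4 × 2 = 8 from the double-bond units + 0 from the CH(+) atom = 8.
8 is a 4n count (n = 2), so the planar conjugated ring is antiaromatic.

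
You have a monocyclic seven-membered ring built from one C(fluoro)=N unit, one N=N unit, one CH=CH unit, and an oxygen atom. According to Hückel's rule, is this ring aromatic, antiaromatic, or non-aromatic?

All ring atoms are sp² and supply a p orbital to the ring (the double-bond atoms are sp², each contributing one p electron; each =N– nitrogen is pyridine-type (lone pair in the sp² plane, one electron in the p orbital); the oxygen donates one lone pair from its p orbital); the conjugation is uninterrupted.
Tallying contributions gives 3 × 2 = 6 from the double-bond units + 2 from the O atom = 8.
With 8 = 4·2 π electrons, Hückel's rule classifies the planar ring as antiaromatic.

Antiaromatic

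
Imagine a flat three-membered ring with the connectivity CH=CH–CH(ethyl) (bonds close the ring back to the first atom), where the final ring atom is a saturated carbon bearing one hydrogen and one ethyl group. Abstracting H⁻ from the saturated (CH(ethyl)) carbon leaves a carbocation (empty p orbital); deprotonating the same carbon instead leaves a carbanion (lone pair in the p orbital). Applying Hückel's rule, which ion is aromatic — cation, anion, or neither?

The cation

Once that carbon is sp², every ring atom has a p orbital and both ions are fully conjugated.
Cation: 1 × 2 + 0 = 2 π electrons → 4(0)+2, aromatic.
Anion: 1 × 2 + 2 = 4 π electrons → 4(1), antiaromatic.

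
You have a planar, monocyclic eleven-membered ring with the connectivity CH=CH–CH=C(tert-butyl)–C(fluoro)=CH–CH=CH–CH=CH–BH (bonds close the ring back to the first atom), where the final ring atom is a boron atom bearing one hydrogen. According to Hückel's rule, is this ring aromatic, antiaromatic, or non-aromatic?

The p orbitals form a continuous loop: every atom in a ring double bond is sp² and brings one electron to the p orbital; the boron has an empty p orbital. The ring is fully conjugated.
Adding the contributions, 5 × 2 = 10 from the double-bond units + 0 from the BH atom = 10.
With 10 π electrons (n = 2), the Hückel 4n+2 condition holds.

Aromatic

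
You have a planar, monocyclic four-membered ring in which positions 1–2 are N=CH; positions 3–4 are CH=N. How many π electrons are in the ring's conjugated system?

4

All ring atoms are sp² and supply a p orbital to the ring (each doubly-bonded ring atom is sp² with one p-orbital electron; each =N– nitrogen is pyridine-type (lone pair in the sp² plane, one electron in the p orbital)); the conjugation is uninterrupted.
π-electron count: 2 × 2 = 4 from the 2 double-bond units.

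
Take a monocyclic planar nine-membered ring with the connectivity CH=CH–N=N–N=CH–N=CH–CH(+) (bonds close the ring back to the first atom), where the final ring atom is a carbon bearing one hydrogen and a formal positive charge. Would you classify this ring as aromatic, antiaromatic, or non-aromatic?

Antiaromatic

Check conjugation: the double-bond atoms are sp², each contributing one p electron; the doubly-bonded nitrogens are pyridine-type — their lone pairs lie in the ring plane, leaving one electron in the p orbital; the carbocation has an empty p orbital — every position has a p orbital, so the cyclic π system is continuous.
π-electron count: 4 × 2 = 8 from the double-bond units + 0 from the CH(+) atom = 8.
8 = 4(2); a planar, fully conjugated 4n system is antiaromatic.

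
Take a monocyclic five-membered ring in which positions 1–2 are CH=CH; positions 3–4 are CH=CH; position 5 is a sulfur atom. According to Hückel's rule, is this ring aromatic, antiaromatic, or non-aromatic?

All ring atoms are sp² and supply a p orbital to the ring (the double-bond atoms are sp², each contributing one p electron; the sulfur donates one lone pair from its p orbital); the conjugation is uninterrupted.
Tallying contributions gives 2 × 2 = 4 from the double-bond units + 2 from the S atom = 6.
Since 6 = 4·1 + 2, the ring meets the 4n+2 criterion.
(This ring is thiophene.)

Aromatic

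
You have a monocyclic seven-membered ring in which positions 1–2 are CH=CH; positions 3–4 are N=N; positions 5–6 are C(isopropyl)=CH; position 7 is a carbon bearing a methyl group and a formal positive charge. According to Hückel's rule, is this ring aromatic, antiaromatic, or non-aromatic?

Aromatic

Every ring atom contributes a p orbital perpendicular to the ring (each doubly-bonded ring atom is sp² with one p-orbital electron; each =N– nitrogen is pyridine-type (lone pair in the sp² plane, one electron in the p orbital); the carbocation has an empty p orbital), so the π system is cyclic and fully conjugated.
π-electron count: 3 × 2 = 6 from the double-bond units + 0 from the C(methyl)(+) atom = 6.
With 6 π electrons (n = 1), the Hückel 4n+2 condition holds.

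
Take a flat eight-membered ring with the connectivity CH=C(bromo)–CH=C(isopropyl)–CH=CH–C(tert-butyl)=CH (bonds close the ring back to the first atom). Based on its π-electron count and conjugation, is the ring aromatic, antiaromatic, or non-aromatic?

Antiaromatic

The p orbitals form a continuous loop: each doubly-bonded ring atom is sp² with one p-orbital electron. The ring is fully conjugated.
Tallying contributions gives 4 × 2 = 8 from the 4 double-bond units.
8 = 4(2); a planar, fully conjugated 4n system is antiaromatic.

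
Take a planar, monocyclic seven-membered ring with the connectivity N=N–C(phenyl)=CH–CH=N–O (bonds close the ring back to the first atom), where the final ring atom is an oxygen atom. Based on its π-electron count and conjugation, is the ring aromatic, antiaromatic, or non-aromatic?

Antiaromatic

Every ring atom contributes a p orbital perpendicular to the ring (the double-bond atoms are sp², each contributing one p electron; each sp² =N– keeps its lone pair in-plane and puts one electron into the π system; the oxygen donates one lone pair from its p orbital), so the π system is cyclic and fully conjugated.
Tallying contributions gives 3 × 2 = 6 from the double-bond units + 2 from the O atom = 8.
With 8 = 4·2 π electrons, Hückel's rule classifies the planar ring as antiaromatic.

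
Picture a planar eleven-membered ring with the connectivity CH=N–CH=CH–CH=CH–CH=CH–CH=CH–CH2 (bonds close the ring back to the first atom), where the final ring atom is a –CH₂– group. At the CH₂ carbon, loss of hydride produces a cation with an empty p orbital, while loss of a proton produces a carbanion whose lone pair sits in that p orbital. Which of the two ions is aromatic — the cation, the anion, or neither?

Both ions have a continuous loop of p orbitals — each ring atom is sp².
Cation: 5 × 2 + 0 = 10 π electrons → 4(2)+2, aromatic.
Anion: 5 × 2 + 2 = 12 π electrons → 4(3), antiaromatic.

The cation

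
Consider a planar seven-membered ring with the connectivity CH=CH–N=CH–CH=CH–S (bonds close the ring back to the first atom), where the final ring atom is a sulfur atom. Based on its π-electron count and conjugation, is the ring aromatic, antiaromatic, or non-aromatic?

Antiaromatic

The p orbitals form a continuous loop: the double-bond atoms are sp², each contributing one p electron; each sp² =N– keeps its lone pair in-plane and puts one electron into the π system; the sulfur donates one lone pair from its p orbital. The ring is fully conjugated.
π-electron count: 3 × 2 = 6 from the double-bond units + 2 from the S atom = 8.
With 8 = 4·2 π electrons, Hückel's rule classifies the planar ring as antiaromatic.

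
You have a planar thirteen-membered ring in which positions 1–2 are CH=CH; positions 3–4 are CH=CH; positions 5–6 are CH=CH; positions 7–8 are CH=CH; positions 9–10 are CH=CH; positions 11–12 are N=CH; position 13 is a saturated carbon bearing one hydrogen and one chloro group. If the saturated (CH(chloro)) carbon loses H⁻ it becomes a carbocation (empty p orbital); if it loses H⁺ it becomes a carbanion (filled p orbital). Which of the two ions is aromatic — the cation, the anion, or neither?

The anion

Once that carbon is sp², every ring atom has a p orbital and both ions are fully conjugated.
Cation: 6 × 2 + 0 = 12 π electrons → 4(3), antiaromatic.
Anion: 6 × 2 + 2 = 14 π electrons → 4(3)+2, aromatic.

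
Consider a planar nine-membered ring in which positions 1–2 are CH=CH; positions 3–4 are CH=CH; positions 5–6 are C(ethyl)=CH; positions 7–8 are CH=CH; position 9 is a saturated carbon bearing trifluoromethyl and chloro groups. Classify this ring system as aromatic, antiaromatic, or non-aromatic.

The C(trifluoromethyl)(chloro) position has four σ bonds — that saturated carbon is sp³ and has no p orbital in the ring π system — so the cyclic conjugation is interrupted.
Broken conjugation rules out both aromaticity and antiaromaticity.

Non-aromatic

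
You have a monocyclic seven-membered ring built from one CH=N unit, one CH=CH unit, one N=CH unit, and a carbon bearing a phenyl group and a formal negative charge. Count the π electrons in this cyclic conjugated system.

8

The p orbitals form a continuous loop: each doubly-bonded ring atom is sp² with one p-orbital electron; the doubly-bonded nitrogens are pyridine-type — their lone pairs lie in the ring plane, leaving one electron in the p orbital; the carbanion's lone pair occupies the p orbital. The ring is fully conjugated.
Counting π electrons: 3 × 2 = 6 from the double-bond units + 2 from the C(phenyl)(-) atom = 8.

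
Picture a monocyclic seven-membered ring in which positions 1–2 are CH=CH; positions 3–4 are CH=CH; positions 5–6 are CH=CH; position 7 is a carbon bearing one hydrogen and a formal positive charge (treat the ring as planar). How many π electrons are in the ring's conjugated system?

6

All ring atoms are sp² and supply a p orbital to the ring (every atom in a ring double bond is sp² and brings one electron to the p orbital; the carbocation has an empty p orbital); the conjugation is uninterrupted.
π-electron count: 3 × 2 = 6 from the double-bond units + 0 from the CH(+) atom = 6.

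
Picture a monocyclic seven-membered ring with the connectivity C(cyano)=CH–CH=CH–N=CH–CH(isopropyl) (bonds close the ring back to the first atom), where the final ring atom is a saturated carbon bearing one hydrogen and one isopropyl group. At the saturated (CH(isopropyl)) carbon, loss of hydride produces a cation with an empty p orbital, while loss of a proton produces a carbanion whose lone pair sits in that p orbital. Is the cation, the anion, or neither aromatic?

Once that carbon is sp², every ring atom has a p orbital and both ions are fully conjugated.
Cation: 3 × 2 + 0 = 6 π electrons → 4(1)+2, aromatic.
Anion: 3 × 2 + 2 = 8 π electrons → 4(2), antiaromatic.

The cation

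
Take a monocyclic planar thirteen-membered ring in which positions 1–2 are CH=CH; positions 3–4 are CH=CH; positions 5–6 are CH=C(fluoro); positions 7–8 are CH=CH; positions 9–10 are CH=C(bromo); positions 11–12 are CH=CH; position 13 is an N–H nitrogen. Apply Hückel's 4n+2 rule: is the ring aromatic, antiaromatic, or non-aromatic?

Aromatic

Every ring atom contributes a p orbital perpendicular to the ring (the double-bond atoms are sp², each contributing one p electron; the pyrrole-type nitrogen donates its lone pair from the p orbital), so the π system is cyclic and fully conjugated.
Counting π electrons: 6 × 2 = 12 from the double-bond units + 2 from the NH atom = 14.
14 = 4(3) + 2, which satisfies Hückel's 4n+2 rule.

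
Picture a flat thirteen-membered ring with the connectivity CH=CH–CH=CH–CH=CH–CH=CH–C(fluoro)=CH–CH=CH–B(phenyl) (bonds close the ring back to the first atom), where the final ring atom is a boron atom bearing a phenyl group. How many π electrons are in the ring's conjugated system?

12

Every ring atom contributes a p orbital perpendicular to the ring (every atom in a ring double bond is sp² and brings one electron to the p orbital; the boron has an empty p orbital), so the π system is cyclic and fully conjugated.
Adding the contributions, 6 × 2 = 12 from the double-bond units + 0 from the B(phenyl) atom = 12.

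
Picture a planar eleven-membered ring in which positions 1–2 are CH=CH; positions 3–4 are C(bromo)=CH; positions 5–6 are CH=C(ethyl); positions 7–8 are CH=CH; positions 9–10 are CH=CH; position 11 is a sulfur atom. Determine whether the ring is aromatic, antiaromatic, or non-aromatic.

Antiaromatic

Check conjugation: each doubly-bonded ring atom is sp² with one p-orbital electron; the sulfur donates one lone pair from its p orbital — every position has a p orbital, so the cyclic π system is continuous.
Tallying contributions gives 5 × 2 = 10 from the double-bond units + 2 from the S atom = 12.
A 4n π count (12, n = 3) in a planar conjugated ring means antiaromatic.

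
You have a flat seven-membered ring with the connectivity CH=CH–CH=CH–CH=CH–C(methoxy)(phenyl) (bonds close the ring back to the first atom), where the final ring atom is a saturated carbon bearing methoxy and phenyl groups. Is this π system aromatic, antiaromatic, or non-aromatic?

Non-aromatic

Because that saturated carbon is sp³ and has no p orbital in the ring π system at the C(methoxy)(phenyl) position, the π system cannot extend all the way around the ring.
Broken conjugation rules out both aromaticity and antiaromaticity.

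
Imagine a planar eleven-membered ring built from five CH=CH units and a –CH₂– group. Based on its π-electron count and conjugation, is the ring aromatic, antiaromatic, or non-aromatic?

Non-aromatic

The CH2 position has four σ bonds — the tetrahedral CH₂ carbon is sp³ and has no p orbital in the ring π system — so the cyclic conjugation is interrupted.
Broken conjugation rules out both aromaticity and antiaromaticity.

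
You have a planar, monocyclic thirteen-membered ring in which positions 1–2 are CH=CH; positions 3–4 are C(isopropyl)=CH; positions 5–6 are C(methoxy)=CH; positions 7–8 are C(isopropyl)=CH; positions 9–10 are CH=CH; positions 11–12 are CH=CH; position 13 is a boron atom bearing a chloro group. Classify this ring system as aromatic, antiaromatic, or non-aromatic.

Check conjugation: each doubly-bonded ring atom is sp² with one p-orbital electron; the boron has an empty p orbital — every position has a p orbital, so the cyclic π system is continuous.
Tallying contributions gives 6 × 2 = 12 from the double-bond units + 0 from the B(chloro) atom = 12.
With 12 = 4·3 π electrons, Hückel's rule classifies the planar ring as antiaromatic.

Antiaromatic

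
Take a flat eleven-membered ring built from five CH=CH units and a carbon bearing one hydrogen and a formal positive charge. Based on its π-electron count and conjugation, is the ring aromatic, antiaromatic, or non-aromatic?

Aromatic

Check conjugation: the double-bond atoms are sp², each contributing one p electron; the carbocation has an empty p orbital — every position has a p orbital, so the cyclic π system is continuous.
π-electron count: 5 × 2 = 10 from the double-bond units + 0 from the CH(+) atom = 10.
That gives a 4n+2 count (10, n = 2).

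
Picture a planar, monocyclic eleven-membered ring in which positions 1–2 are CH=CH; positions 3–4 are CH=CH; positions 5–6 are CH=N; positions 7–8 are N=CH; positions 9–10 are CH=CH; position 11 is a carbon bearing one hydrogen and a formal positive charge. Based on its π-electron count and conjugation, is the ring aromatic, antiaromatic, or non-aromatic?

Check conjugation: each doubly-bonded ring atom is sp² with one p-orbital electron; the doubly-bonded nitrogens are pyridine-type — their lone pairs lie in the ring plane, leaving one electron in the p orbital; the carbocation has an empty p orbital — every position has a p orbital, so the cyclic π system is continuous.
Counting π electrons: 5 × 2 = 10 from the double-bond units + 0 from the CH(+) atom = 10.
That gives a 4n+2 count (10, n = 2).

Aromatic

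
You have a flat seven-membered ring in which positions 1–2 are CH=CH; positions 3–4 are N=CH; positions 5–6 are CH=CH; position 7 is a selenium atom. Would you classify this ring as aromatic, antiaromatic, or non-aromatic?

Every ring atom contributes a p orbital perpendicular to the ring (each doubly-bonded ring atom is sp² with one p-orbital electron; each sp² =N– keeps its lone pair in-plane and puts one electron into the π system; the selenium donates one lone pair from its p orbital), so the π system is cyclic and fully conjugated.
Counting π electrons: 3 × 2 = 6 from the double-bond units + 2 from the Se atom = 8.
A 4n π count (8, n = 2) in a planar conjugated ring means antiaromatic.

Antiaromatic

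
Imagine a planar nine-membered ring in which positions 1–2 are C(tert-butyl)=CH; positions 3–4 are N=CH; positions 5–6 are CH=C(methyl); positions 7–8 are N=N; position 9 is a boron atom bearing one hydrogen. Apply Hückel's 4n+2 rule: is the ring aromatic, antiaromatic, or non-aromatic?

Every ring atom contributes a p orbital perpendicular to the ring (the double-bond atoms are sp², each contributing one p electron; each sp² =N– keeps its lone pair in-plane and puts one electron into the π system; the boron has an empty p orbital), so the π system is cyclic and fully conjugated.
π-electron count: 4 × 2 = 8 from the double-bond units + 0 from the BH atom = 8.
8 = 4(2); a planar, fully conjugated 4n system is antiaromatic.

Antiaromatic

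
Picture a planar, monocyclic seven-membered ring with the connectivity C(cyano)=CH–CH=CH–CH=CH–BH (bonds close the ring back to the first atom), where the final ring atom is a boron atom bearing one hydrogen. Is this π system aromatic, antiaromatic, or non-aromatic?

Every ring atom contributes a p orbital perpendicular to the ring (each doubly-bonded ring atom is sp² with one p-orbital electron; the boron has an empty p orbital), so the π system is cyclic and fully conjugated.
Adding the contributions, 3 × 2 = 6 from the double-bond units + 0 from the BH atom = 6.
Since 6 = 4·1 + 2, the ring meets the 4n+2 criterion.

Aromatic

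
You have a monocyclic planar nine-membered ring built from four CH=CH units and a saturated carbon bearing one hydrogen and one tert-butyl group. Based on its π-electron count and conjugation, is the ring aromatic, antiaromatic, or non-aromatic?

Because that saturated carbon is sp³ and has no p orbital in the ring π system at the CH(tert-butyl) position, the π system cannot extend all the way around the ring.
Hückel's rule only applies to fully conjugated rings, so this one is simply non-aromatic.

Non-aromatic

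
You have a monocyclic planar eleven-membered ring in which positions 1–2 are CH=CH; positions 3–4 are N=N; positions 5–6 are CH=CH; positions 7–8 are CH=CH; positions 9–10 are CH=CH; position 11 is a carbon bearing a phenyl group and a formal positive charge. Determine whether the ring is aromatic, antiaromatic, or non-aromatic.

Aromatic

All ring atoms are sp² and supply a p orbital to the ring (each doubly-bonded ring atom is sp² with one p-orbital electron; each sp² =N– keeps its lone pair in-plane and puts one electron into the π system; the carbocation has an empty p orbital); the conjugation is uninterrupted.
Adding the contributions, 5 × 2 = 10 from the double-bond units + 0 from the C(phenyl)(+) atom = 10.
That gives a 4n+2 count (10, n = 2).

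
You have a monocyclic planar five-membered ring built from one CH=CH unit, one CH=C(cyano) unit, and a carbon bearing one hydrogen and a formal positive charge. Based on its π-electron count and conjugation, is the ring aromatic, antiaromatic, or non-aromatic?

Antiaromatic

Check conjugation: the double-bond atoms are sp², each contributing one p electron; the carbocation has an empty p orbital — every position has a p orbital, so the cyclic π system is continuous.
π-electron count: 2 × 2 = 4 from the double-bond units + 0 from the CH(+) atom = 4.
A 4n π count (4, n = 1) in a planar conjugated ring means antiaromatic.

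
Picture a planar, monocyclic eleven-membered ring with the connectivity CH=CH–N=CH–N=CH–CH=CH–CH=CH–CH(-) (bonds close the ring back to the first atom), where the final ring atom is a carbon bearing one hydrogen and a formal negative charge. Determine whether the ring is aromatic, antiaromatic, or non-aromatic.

Check conjugation: each doubly-bonded ring atom is sp² with one p-orbital electron; each sp² =N– keeps its lone pair in-plane and puts one electron into the π system; the carbanion's lone pair occupies the p orbital — every position has a p orbital, so the cyclic π system is continuous.
π-electron count: 5 × 2 = 10 from the double-bond units + 2 from the CH(-) atom = 12.
With 12 = 4·3 π electrons, Hückel's rule classifies the planar ring as antiaromatic.

Antiaromatic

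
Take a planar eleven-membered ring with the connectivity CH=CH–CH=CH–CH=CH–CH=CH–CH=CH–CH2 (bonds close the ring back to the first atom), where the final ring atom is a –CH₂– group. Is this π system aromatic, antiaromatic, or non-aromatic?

Non-aromatic

The CH2 carbon is saturated: the tetrahedral CH₂ carbon is sp³ and has no p orbital in the ring π system. Conjugation is not continuous around the ring.
Without a continuous loop of overlapping p orbitals the Hückel electron count never comes into play.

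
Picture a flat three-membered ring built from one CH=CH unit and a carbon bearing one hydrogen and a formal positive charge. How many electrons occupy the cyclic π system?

2

The p orbitals form a continuous loop: every atom in a ring double bond is sp² and brings one electron to the p orbital; the carbocation has an empty p orbital. The ring is fully conjugated.
Adding the contributions, 1 × 2 = 2 from the double-bond unit + 0 from the CH(+) atom = 2.
(This ring is the cyclopropenyl cation.)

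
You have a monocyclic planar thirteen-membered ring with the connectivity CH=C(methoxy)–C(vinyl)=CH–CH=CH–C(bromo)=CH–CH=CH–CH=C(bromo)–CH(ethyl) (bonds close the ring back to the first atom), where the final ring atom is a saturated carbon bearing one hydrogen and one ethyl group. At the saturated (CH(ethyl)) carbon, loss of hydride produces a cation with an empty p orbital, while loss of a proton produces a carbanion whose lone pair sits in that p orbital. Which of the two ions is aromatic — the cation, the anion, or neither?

In both ions every ring atom is sp² and contributes a p orbital, so both rings are fully conjugated.
Cation: 6 × 2 + 0 = 12 π electrons → 4(3), antiaromatic.
Anion: 6 × 2 + 2 = 14 π electrons → 4(3)+2, aromatic.

The anion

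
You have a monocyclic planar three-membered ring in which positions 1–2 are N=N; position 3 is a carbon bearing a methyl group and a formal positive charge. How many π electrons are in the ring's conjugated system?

The p orbitals form a continuous loop: every atom in a ring double bond is sp² and brings one electron to the p orbital; each =N– nitrogen is pyridine-type (lone pair in the sp² plane, one electron in the p orbital); the carbocation has an empty p orbital. The ring is fully conjugated.
Adding the contributions, 1 × 2 = 2 from the double-bond unit + 0 from the C(methyl)(+) atom = 2.

2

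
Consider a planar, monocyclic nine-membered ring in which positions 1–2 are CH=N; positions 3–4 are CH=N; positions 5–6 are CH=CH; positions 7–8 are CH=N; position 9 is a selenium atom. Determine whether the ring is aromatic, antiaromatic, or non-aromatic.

Aromatic

Check conjugation: the double-bond atoms are sp², each contributing one p electron; the doubly-bonded nitrogens are pyridine-type — their lone pairs lie in the ring plane, leaving one electron in the p orbital; the selenium donates one lone pair from its p orbital — every position has a p orbital, so the cyclic π system is continuous.
Tallying contributions gives 4 × 2 = 8 from the double-bond units + 2 from the Se atom = 10.
That gives a 4n+2 count (10, n = 2).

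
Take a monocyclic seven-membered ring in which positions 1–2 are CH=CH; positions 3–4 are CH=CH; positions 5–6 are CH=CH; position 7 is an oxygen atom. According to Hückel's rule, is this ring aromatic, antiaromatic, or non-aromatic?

All ring atoms are sp² and supply a p orbital to the ring (the double-bond atoms are sp², each contributing one p electron; the oxygen donates one lone pair from its p orbital); the conjugation is uninterrupted.
Counting π electrons: 3 × 2 = 6 from the double-bond units + 2 from the O atom = 8.
8 = 4(2); a planar, fully conjugated 4n system is antiaromatic.

Antiaromatic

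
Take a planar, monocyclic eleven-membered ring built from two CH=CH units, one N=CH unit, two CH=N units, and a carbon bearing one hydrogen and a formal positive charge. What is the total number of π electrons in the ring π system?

Every ring atom contributes a p orbital perpendicular to the ring (every atom in a ring double bond is sp² and brings one electron to the p orbital; each sp² =N– keeps its lone pair in-plane and puts one electron into the π system; the carbocation has an empty p orbital), so the π system is cyclic and fully conjugated.
π-electron count: 5 × 2 = 10 from the double-bond units + 0 from the CH(+) atom = 10.

10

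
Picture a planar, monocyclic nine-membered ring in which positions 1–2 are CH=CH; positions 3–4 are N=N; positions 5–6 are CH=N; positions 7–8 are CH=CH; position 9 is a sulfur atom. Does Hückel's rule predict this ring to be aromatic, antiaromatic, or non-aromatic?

Aromatic

Every ring atom contributes a p orbital perpendicular to the ring (every atom in a ring double bond is sp² and brings one electron to the p orbital; each sp² =N– keeps its lone pair in-plane and puts one electron into the π system; the sulfur donates one lone pair from its p orbital), so the π system is cyclic and fully conjugated.
π-electron count: 4 × 2 = 8 from the double-bond units + 2 from the S atom = 10.
10 = 4(2) + 2, which satisfies Hückel's 4n+2 rule.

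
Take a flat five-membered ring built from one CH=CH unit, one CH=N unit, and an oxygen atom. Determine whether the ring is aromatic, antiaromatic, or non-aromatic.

Every ring atom contributes a p orbital perpendicular to the ring (every atom in a ring double bond is sp² and brings one electron to the p orbital; the doubly-bonded nitrogens are pyridine-type — their lone pairs lie in the ring plane, leaving one electron in the p orbital; the oxygen donates one lone pair from its p orbital), so the π system is cyclic and fully conjugated.
π-electron count: 2 × 2 = 4 from the double-bond units + 2 from the O atom = 6.
6 = 4(1) + 2, which satisfies Hückel's 4n+2 rule.

Aromatic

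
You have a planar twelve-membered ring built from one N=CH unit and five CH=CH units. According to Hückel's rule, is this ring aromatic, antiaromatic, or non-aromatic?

Antiaromatic

Check conjugation: every atom in a ring double bond is sp² and brings one electron to the p orbital; each sp² =N– keeps its lone pair in-plane and puts one electron into the π system — every position has a p orbital, so the cyclic π system is continuous.
Adding the contributions, 6 × 2 = 12 from the 6 double-bond units.
A 4n π count (12, n = 3) in a planar conjugated ring means antiaromatic.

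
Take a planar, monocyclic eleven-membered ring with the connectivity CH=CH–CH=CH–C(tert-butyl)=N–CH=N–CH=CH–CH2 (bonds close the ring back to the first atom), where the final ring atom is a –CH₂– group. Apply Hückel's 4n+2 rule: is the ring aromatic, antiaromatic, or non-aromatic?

Non-aromatic

The CH2 position has four σ bonds — the tetrahedral CH₂ carbon is sp³ and has no p orbital in the ring π system — so the cyclic conjugation is interrupted.
Without a continuous loop of overlapping p orbitals the Hückel electron count never comes into play.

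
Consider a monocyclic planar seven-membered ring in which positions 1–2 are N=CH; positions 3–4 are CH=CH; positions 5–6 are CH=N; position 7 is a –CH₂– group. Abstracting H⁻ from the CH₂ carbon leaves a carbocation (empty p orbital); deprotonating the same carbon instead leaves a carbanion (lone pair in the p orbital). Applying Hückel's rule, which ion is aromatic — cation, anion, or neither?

The cation

In both ions every ring atom is sp² and contributes a p orbital, so both rings are fully conjugated.
Cation: 3 × 2 + 0 = 6 π electrons → 4(1)+2, aromatic.
Anion: 3 × 2 + 2 = 8 π electrons → 4(2), antiaromatic.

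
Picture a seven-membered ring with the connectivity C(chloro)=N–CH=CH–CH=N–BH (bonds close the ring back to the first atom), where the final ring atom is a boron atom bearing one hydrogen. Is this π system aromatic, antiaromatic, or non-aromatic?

The p orbitals form a continuous loop: the double-bond atoms are sp², each contributing one p electron; each =N– nitrogen is pyridine-type (lone pair in the sp² plane, one electron in the p orbital); the boron has an empty p orbital. The ring is fully conjugated.
Counting π electrons: 3 × 2 = 6 from the double-bond units + 0 from the BH atom = 6.
Since 6 = 4·1 + 2, the ring meets the 4n+2 criterion.

Aromatic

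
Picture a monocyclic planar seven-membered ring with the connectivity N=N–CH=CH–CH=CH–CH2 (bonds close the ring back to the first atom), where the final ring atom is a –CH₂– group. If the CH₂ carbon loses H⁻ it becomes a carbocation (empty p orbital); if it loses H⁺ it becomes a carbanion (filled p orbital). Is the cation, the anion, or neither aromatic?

The cation

In both ions every ring atom is sp² and contributes a p orbital, so both rings are fully conjugated.
Cation: 3 × 2 + 0 = 6 π electrons → 4(1)+2, aromatic.
Anion: 3 × 2 + 2 = 8 π electrons → 4(2), antiaromatic.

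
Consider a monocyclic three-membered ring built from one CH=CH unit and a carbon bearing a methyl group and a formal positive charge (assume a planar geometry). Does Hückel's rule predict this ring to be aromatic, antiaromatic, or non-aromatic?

Aromatic

Every ring atom contributes a p orbital perpendicular to the ring (the double-bond atoms are sp², each contributing one p electron; the carbocation has an empty p orbital), so the π system is cyclic and fully conjugated.
π-electron count: 1 × 2 = 2 from the double-bond unit + 0 from the C(methyl)(+) atom = 2.
2 = 4(0) + 2, which satisfies Hückel's 4n+2 rule.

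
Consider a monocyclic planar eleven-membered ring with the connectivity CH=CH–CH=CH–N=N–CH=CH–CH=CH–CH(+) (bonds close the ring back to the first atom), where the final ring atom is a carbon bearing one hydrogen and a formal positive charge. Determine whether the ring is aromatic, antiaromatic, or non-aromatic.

All ring atoms are sp² and supply a p orbital to the ring (each doubly-bonded ring atom is sp² with one p-orbital electron; each sp² =N– keeps its lone pair in-plane and puts one electron into the π system; the carbocation has an empty p orbital); the conjugation is uninterrupted.
Adding the contributions, 5 × 2 = 10 from the double-bond units + 0 from the CH(+) atom = 10.
That gives a 4n+2 count (10, n = 2).

Aromatic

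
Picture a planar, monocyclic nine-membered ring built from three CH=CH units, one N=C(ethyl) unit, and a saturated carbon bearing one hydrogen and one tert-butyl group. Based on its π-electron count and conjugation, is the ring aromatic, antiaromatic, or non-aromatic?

Non-aromatic

The CH(tert-butyl) carbon is saturated: that saturated carbon is sp³ and has no p orbital in the ring π system. Conjugation is not continuous around the ring.
Without a continuous loop of overlapping p orbitals the Hückel electron count never comes into play.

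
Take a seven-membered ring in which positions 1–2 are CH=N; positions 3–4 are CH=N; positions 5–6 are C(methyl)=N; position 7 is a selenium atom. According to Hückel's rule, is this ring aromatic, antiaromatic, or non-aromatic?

Every ring atom contributes a p orbital perpendicular to the ring (the double-bond atoms are sp², each contributing one p electron; the doubly-bonded nitrogens are pyridine-type — their lone pairs lie in the ring plane, leaving one electron in the p orbital; the selenium donates one lone pair from its p orbital), so the π system is cyclic and fully conjugated.
Tallying contributions gives 3 × 2 = 6 from the double-bond units + 2 from the Se atom = 8.
With 8 = 4·2 π electrons, Hückel's rule classifies the planar ring as antiaromatic.

Antiaromatic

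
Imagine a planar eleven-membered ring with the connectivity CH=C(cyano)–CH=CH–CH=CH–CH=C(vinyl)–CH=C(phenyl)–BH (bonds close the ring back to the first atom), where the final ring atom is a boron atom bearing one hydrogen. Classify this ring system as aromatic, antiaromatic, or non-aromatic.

The p orbitals form a continuous loop: every atom in a ring double bond is sp² and brings one electron to the p orbital; the boron has an empty p orbital. The ring is fully conjugated.
Adding the contributions, 5 × 2 = 10 from the double-bond units + 0 from the BH atom = 10.
With 10 π electrons (n = 2), the Hückel 4n+2 condition holds.

Aromatic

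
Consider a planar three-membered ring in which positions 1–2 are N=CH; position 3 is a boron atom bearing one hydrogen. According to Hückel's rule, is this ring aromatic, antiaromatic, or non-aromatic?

Aromatic

Check conjugation: the double-bond atoms are sp², each contributing one p electron; each =N– nitrogen is pyridine-type (lone pair in the sp² plane, one electron in the p orbital); the boron has an empty p orbital — every position has a p orbital, so the cyclic π system is continuous.
π-electron count: 1 × 2 = 2 from the double-bond unit + 0 from the BH atom = 2.
That gives a 4n+2 count (2, n = 0).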